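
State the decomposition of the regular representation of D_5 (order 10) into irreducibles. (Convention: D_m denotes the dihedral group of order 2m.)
Each irreducible V_i of dimension d_i appears with multiplicity d_i, i.e. rho_reg = (direct sum over all irreducibles V_i) d_i V_i. The irreducible dimensions for D_5 are 1, 1, 2, 2: 2 irreducibles of dimension 1, each with multiplicity 1; 2 irreducibles of dimension 2, each with multiplicity 2. Total dimension 2*1*1 + 2*2*2 = 10 = |G|.

Reasoning: General theorem: in the regular representation of a finite group G, each irreducible appears with multiplicity equal to its dimension. Check: dim(rho_reg) = sum d_i^2 = 1 + 1 + 4 + 4 = 10 = |G|.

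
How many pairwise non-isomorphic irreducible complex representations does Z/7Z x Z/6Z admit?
42

Details: The number of irreducible complex representations of a finite group equals its number of conjugacy classes. Z/7Z x Z/6Z is abelian of order 42, so every element is its own conjugacy class: 42 classes, so Z/7Z x Z/6Z (order 42) has exactly 42 irreducible complex representations.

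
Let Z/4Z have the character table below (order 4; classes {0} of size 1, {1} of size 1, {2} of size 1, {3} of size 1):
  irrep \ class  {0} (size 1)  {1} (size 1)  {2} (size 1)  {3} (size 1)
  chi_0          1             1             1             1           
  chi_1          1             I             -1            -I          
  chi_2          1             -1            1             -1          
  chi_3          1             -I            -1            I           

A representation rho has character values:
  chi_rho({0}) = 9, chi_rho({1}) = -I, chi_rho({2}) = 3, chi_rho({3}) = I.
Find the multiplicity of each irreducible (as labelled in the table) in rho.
Multiplicities: chi_0: 3, chi_1: 1, chi_2: 3, chi_3: 2.

Justification: Use <chi_rho, chi> = (1/|G|) sum_C |C| * chi_rho(C) * conj(chi(C)) with |G| = 4 for each irreducible chi in the table:
  <chi_rho, chi_0> = (1/4)[1*(9)*conj(1) + 1*(-I)*conj(1) + 1*(3)*conj(1) + 1*(I)*conj(1)]
      = (1/4)[(9) + (-I) + (3) + (I)] = 12/4 = 3
  <chi_rho, chi_1> = (1/4)[1*(9)*conj(1) + 1*(-I)*conj(I) + 1*(3)*conj(-1) + 1*(I)*conj(-I)]
      = (1/4)[(9) + (-1) + (-3) + (-1)] = 4/4 = 1
  <chi_rho, chi_2> = (1/4)[1*(9)*conj(1) + 1*(-I)*conj(-1) + 1*(3)*conj(1) + 1*(I)*conj(-1)]
      = (1/4)[(9) + (I) + (3) + (-I)] = 12/4 = 3
  <chi_rho, chi_3> = (1/4)[1*(9)*conj(1) + 1*(-I)*conj(-I) + 1*(3)*conj(-1) + 1*(I)*conj(I)]
      = (1/4)[(9) + (1) + (-3) + (1)] = 8/4 = 2
(Exp terms are combined using exp(i*s)*conj(exp(i*t)) = exp(i*(s-t)), and sums of them are collapsed using the identity that for every m > 1 the m distinct m-th roots of unity sum to 0, e.g. 1 + exp(2*I*pi/3) + exp(-2*I*pi/3) = 0.)
Dimension check: dim(rho) = sum (mult * dim) = 3*1 + 1*1 + 3*1 + 2*1 = 9 = chi_rho(e) = 9.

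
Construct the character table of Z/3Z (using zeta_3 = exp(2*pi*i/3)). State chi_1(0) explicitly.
Character table of Z/3Z (irreps indexed chi_0,...,chi_2 with chi_k(m) = zeta_3^(k*m), zeta_3 = exp(2*pi*i/3)):
  irrep \ class  {0} (size 1)  {1} (size 1)    {2} (size 1)  
  chi_0          1             1               1             
  chi_1          1             exp(2*I*pi/3)   exp(-2*I*pi/3)
  chi_2          1             exp(-2*I*pi/3)  exp(2*I*pi/3) 

Spot check: chi_1(0) = zeta_3^(1*0) = zeta_3^0 = 1.

Solution. Z/3Z is abelian, so all 3 irreducible complex representations are 1-dimensional. They are given by chi_k(m) = zeta_3^(k*m) for k = 0,...,2. Row orthogonality: sum_m chi_k(m) conj(chi_l(m)) = 3 * [k = l].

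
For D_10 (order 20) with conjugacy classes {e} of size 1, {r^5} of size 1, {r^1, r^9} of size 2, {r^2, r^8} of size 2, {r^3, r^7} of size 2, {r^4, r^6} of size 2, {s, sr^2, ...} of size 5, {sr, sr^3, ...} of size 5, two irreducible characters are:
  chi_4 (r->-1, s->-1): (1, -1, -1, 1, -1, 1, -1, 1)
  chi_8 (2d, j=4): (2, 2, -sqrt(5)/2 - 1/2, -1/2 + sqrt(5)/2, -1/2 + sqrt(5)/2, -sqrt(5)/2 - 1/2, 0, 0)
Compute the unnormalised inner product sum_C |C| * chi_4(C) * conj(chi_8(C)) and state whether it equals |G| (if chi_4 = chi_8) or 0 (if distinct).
Sum = 0; so <chi_4, chi_8> = 0 (distinct irreducibles are orthogonal).

Why: Compute term by term over conjugacy classes (|C| * chi_4(C) * conj(chi_8(C))):
  1*(1)*conj(2) + 1*(-1)*conj(2) + 2*(-1)*conj(-sqrt(5)/2 - 1/2) + 2*(1)*conj(-1/2 + sqrt(5)/2) + 2*(-1)*conj(-1/2 + sqrt(5)/2) + 2*(1)*conj(-sqrt(5)/2 - 1/2) + 5*(-1)*conj(0) + 5*(1)*conj(0)
  = (2) + (-2) + (1 + sqrt(5)) + (-1 + sqrt(5)) + (1 - sqrt(5)) + (-sqrt(5) - 1) + (0) + (0)
  = 0.
Dividing by |G| = 20 gives 0/20 = 0, matching the row-orthogonality relation <chi_4, chi_8> = [chi_4 = chi_8].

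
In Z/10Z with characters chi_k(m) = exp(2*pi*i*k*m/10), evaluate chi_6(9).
chi_6(9) = zeta_10^54 = exp(4*I*pi/5)

Details: chi_6(9) = zeta_10^(6*9) = zeta_10^54. Since zeta_10^10 = 1, this equals zeta_10^4 = exp(2*pi*i*4/10) = exp(4*I*pi/5).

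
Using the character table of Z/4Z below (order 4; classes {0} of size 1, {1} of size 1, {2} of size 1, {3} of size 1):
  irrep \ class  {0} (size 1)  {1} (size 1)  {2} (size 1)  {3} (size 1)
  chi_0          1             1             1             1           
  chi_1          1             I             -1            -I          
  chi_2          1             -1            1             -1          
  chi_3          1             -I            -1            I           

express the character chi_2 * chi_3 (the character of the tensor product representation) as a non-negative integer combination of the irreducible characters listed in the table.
chi_2 tensor chi_3 = chi_1 (all other irreducibles have multiplicity 0).

Solution. The character of a tensor product is the pointwise product (chi_2 * chi_3)(C) = chi_2(C) * chi_3(C):
  {0}: (1)*(1), {1}: (-1)*(-I), {2}: (1)*(-1), {3}: (-1)*(I)
so (chi_2 * chi_3) takes values
  {0} -> 1, {1} -> I, {2} -> -1, {3} -> -I.
Now take the inner product of this character with each irreducible chi from the table, <chi_2*chi_3, chi> = (1/4) sum_C |C| (chi_2*chi_3)(C) conj(chi(C)):
  <chi_2*chi_3, chi_0> = (1/4)[1*(1)*conj(1) + 1*(I)*conj(1) + 1*(-1)*conj(1) + 1*(-I)*conj(1)]
      = (1/4)[(1) + (I) + (-1) + (-I)] = 0/4 = 0
  <chi_2*chi_3, chi_1> = (1/4)[1*(1)*conj(1) + 1*(I)*conj(I) + 1*(-1)*conj(-1) + 1*(-I)*conj(-I)]
      = (1/4)[(1) + (1) + (1) + (1)] = 4/4 = 1
  <chi_2*chi_3, chi_2> = (1/4)[1*(1)*conj(1) + 1*(I)*conj(-1) + 1*(-1)*conj(1) + 1*(-I)*conj(-1)]
      = (1/4)[(1) + (-I) + (-1) + (I)] = 0/4 = 0
  <chi_2*chi_3, chi_3> = (1/4)[1*(1)*conj(1) + 1*(I)*conj(-I) + 1*(-1)*conj(-1) + 1*(-I)*conj(I)]
      = (1/4)[(1) + (-1) + (1) + (-1)] = 0/4 = 0
(Exp terms are combined using exp(i*s)*conj(exp(i*t)) = exp(i*(s-t)), and sums of them are collapsed using the identity that for every m > 1 the m distinct m-th roots of unity sum to 0, e.g. 1 + exp(2*I*pi/3) + exp(-2*I*pi/3) = 0.)
Hence the multiplicities are chi_1: 1. Dimension check: dim(chi_2)*dim(chi_3) = 1*1 = 1 and sum (mult * dim) = 1*1 = 1.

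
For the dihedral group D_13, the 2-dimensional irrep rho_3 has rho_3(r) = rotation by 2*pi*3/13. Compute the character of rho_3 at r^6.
chi_{rho_3}(r^6) = 2*cos(2*pi*3*6/13) = -2*cos(3*pi/13)

Solution. rho_3(r^6) is rotation by angle 2*pi*3*6/13, whose trace is 2*cos(2*pi*3*6/13) = -2*cos(3*pi/13).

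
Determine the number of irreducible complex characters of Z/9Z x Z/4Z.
36

Working: The number of irreducible complex representations of a finite group equals its number of conjugacy classes. Z/9Z x Z/4Z is abelian of order 36, so every element is its own conjugacy class: 36 classes, so Z/9Z x Z/4Z (order 36) has exactly 36 irreducible complex representations.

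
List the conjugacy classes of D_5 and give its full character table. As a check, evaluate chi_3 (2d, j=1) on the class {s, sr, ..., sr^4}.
Conjugacy classes: {e} of size 1, {r^1, r^4} of size 2, {r^2, r^3} of size 2, {s, sr, ..., sr^4} of size 5.
Character table:
  irrep \ class              {e} (size 1)  {r^1, r^4} (size 2)  {r^2, r^3} (size 2)  {s, sr, ..., sr^4} (size 5)
  chi_1 (triv)               1             1                    1                    1                          
  chi_2 (sign: r->1, s->-1)  1             1                    1                    -1                         
  chi_3 (2d, j=1)            2             -1/2 + sqrt(5)/2     -sqrt(5)/2 - 1/2     0                          
  chi_4 (2d, j=2)            2             -sqrt(5)/2 - 1/2     -1/2 + sqrt(5)/2     0                          

Spot check: chi_3 (2d, j=1) on {s, sr, ..., sr^4} = 0.

Explanation: D_5 has order 2*5 = 10 with 4 conjugacy classes, hence 4 irreducibles. Sum of squared dims 1 + 1 + 4 + 4 = 10 = |G|. Linear characters come from the abelianisation; the 2-dimensional irreps have character r^k -> 2*cos(2*pi*j*k/5), reflections -> 0.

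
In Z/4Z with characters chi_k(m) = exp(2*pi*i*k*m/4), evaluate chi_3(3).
chi_3(3) = zeta_4^9 = I

Justification: chi_3(3) = zeta_4^(3*3) = zeta_4^9. Since zeta_4^4 = 1, this equals zeta_4^1 = exp(2*pi*i*1/4) = I.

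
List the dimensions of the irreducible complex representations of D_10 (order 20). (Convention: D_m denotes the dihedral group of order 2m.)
Dimensions: 1, 1, 1, 1, 2, 2, 2, 2

Working: There are 8 irreducibles (= number of conjugacy classes). Their dimensions d_i satisfy sum d_i^2 = |G| = 20: 1 + 1 + 1 + 1 + 4 + 4 + 4 + 4 = 20.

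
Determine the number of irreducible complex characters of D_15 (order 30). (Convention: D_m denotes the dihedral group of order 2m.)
9

Why: The number of irreducible complex representations of a finite group equals its number of conjugacy classes. D_15 has 9 conjugacy classes ((n+3)/2 for n odd), so D_15 (order 30) has exactly 9 irreducible complex representations.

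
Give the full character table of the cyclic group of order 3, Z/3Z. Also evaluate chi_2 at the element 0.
Character table of Z/3Z (irreps indexed chi_0,...,chi_2 with chi_k(m) = zeta_3^(k*m), zeta_3 = exp(2*pi*i/3)):
  irrep \ class  {0} (size 1)  {1} (size 1)    {2} (size 1)  
  chi_0          1             1               1             
  chi_1          1             exp(2*I*pi/3)   exp(-2*I*pi/3)
  chi_2          1             exp(-2*I*pi/3)  exp(2*I*pi/3) 

Spot check: chi_2(0) = zeta_3^(2*0) = zeta_3^0 = 1.

Solution. Z/3Z is abelian, so all 3 irreducible complex representations are 1-dimensional. They are given by chi_k(m) = zeta_3^(k*m) for k = 0,...,2. Row orthogonality: sum_m chi_k(m) conj(chi_l(m)) = 3 * [k = l].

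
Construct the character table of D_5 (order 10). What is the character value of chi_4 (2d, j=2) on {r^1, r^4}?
Conjugacy classes: {e} of size 1, {r^1, r^4} of size 2, {r^2, r^3} of size 2, {s, sr, ..., sr^4} of size 5.
Character table:
  irrep \ class              {e} (size 1)  {r^1, r^4} (size 2)  {r^2, r^3} (size 2)  {s, sr, ..., sr^4} (size 5)
  chi_1 (triv)               1             1                    1                    1                          
  chi_2 (sign: r->1, s->-1)  1             1                    1                    -1                         
  chi_3 (2d, j=1)            2             -1/2 + sqrt(5)/2     -sqrt(5)/2 - 1/2     0                          
  chi_4 (2d, j=2)            2             -sqrt(5)/2 - 1/2     -1/2 + sqrt(5)/2     0                          

Spot check: chi_4 (2d, j=2) on {r^1, r^4} = -sqrt(5)/2 - 1/2.

D_5 has order 2*5 = 10 with 4 conjugacy classes, hence 4 irreducibles. Sum of squared dims 1 + 1 + 4 + 4 = 10 = |G|. Linear characters come from the abelianisation; the 2-dimensional irreps have character r^k -> 2*cos(2*pi*j*k/5), reflections -> 0.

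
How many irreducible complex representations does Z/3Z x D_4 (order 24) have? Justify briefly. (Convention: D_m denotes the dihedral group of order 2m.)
15

The number of irreducible complex representations of a finite group equals its number of conjugacy classes. For a direct product, #classes(G x H) = #classes(G) * #classes(H). Z/3Z has 3 classes (abelian), D_4 has 5 classes, so 3 * 5 = 15, so Z/3Z x D_4 (order 24) has exactly 15 irreducible complex representations.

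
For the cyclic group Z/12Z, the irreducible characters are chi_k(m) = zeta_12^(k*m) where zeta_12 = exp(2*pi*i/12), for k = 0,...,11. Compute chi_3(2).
chi_3(2) = zeta_12^6 = -1

Details: chi_3(2) = zeta_12^(3*2) = zeta_12^6. Since zeta_12^12 = 1, this equals zeta_12^6 = exp(2*pi*i*6/12) = -1.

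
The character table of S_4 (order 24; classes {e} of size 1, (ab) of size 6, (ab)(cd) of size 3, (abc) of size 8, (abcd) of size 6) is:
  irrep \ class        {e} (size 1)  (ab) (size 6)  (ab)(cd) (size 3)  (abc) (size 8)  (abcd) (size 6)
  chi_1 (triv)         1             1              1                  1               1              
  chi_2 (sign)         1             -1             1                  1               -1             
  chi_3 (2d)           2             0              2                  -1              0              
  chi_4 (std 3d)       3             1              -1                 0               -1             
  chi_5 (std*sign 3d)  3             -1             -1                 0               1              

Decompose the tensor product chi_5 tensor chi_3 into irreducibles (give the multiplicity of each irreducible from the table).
chi_5 tensor chi_3 = chi_4 + chi_5 (all other irreducibles have multiplicity 0).

Reasoning: The character of a tensor product is the pointwise product (chi_5 * chi_3)(C) = chi_5(C) * chi_3(C):
  {e}: (3)*(2), (ab): (-1)*(0), (ab)(cd): (-1)*(2), (abc): (0)*(-1), (abcd): (1)*(0)
so (chi_5 * chi_3) takes values
  {e} -> 6, (ab) -> 0, (ab)(cd) -> -2, (abc) -> 0, (abcd) -> 0.
Now take the inner product of this character with each irreducible chi from the table, <chi_5*chi_3, chi> = (1/24) sum_C |C| (chi_5*chi_3)(C) conj(chi(C)):
  <chi_5*chi_3, chi_1> = (1/24)[1*(6)*conj(1) + 6*(0)*conj(1) + 3*(-2)*conj(1) + 8*(0)*conj(1) + 6*(0)*conj(1)]
      = (1/24)[(6) + (0) + (-6) + (0) + (0)] = 0/24 = 0
  <chi_5*chi_3, chi_2> = (1/24)[1*(6)*conj(1) + 6*(0)*conj(-1) + 3*(-2)*conj(1) + 8*(0)*conj(1) + 6*(0)*conj(-1)]
      = (1/24)[(6) + (0) + (-6) + (0) + (0)] = 0/24 = 0
  <chi_5*chi_3, chi_3> = (1/24)[1*(6)*conj(2) + 6*(0)*conj(0) + 3*(-2)*conj(2) + 8*(0)*conj(-1) + 6*(0)*conj(0)]
      = (1/24)[(12) + (0) + (-12) + (0) + (0)] = 0/24 = 0
  <chi_5*chi_3, chi_4> = (1/24)[1*(6)*conj(3) + 6*(0)*conj(1) + 3*(-2)*conj(-1) + 8*(0)*conj(0) + 6*(0)*conj(-1)]
      = (1/24)[(18) + (0) + (6) + (0) + (0)] = 24/24 = 1
  <chi_5*chi_3, chi_5> = (1/24)[1*(6)*conj(3) + 6*(0)*conj(-1) + 3*(-2)*conj(-1) + 8*(0)*conj(0) + 6*(0)*conj(1)]
      = (1/24)[(18) + (0) + (6) + (0) + (0)] = 24/24 = 1
Hence the multiplicities are chi_4: 1, chi_5: 1. Dimension check: dim(chi_5)*dim(chi_3) = 3*2 = 6 and sum (mult * dim) = 1*3 + 1*3 = 6.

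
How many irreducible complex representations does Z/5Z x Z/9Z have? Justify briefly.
45

Working: The number of irreducible complex representations of a finite group equals its number of conjugacy classes. Z/5Z x Z/9Z is abelian of order 45, so every element is its own conjugacy class: 45 classes, so Z/5Z x Z/9Z (order 45) has exactly 45 irreducible complex representations.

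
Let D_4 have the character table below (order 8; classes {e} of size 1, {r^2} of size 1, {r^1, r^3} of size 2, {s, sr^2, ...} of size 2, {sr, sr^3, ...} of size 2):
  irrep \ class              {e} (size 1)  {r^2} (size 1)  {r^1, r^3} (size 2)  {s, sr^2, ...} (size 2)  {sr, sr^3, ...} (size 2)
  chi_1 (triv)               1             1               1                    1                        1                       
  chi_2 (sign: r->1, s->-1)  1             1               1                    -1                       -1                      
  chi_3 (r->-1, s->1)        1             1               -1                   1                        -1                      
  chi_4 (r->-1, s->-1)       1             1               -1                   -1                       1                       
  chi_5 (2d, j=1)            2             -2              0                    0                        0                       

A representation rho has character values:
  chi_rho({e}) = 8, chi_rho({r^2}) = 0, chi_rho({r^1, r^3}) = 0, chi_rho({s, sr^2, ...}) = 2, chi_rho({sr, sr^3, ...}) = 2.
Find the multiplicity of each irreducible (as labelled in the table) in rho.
Multiplicities: chi_1: 2, chi_2: 0, chi_3: 1, chi_4: 1, chi_5: 2.

Reasoning: Use <chi_rho, chi> = (1/|G|) sum_C |C| * chi_rho(C) * conj(chi(C)) with |G| = 8 for each irreducible chi in the table:
  <chi_rho, chi_1> = (1/8)[1*(8)*conj(1) + 1*(0)*conj(1) + 2*(0)*conj(1) + 2*(2)*conj(1) + 2*(2)*conj(1)]
      = (1/8)[(8) + (0) + (0) + (4) + (4)] = 16/8 = 2
  <chi_rho, chi_2> = (1/8)[1*(8)*conj(1) + 1*(0)*conj(1) + 2*(0)*conj(1) + 2*(2)*conj(-1) + 2*(2)*conj(-1)]
      = (1/8)[(8) + (0) + (0) + (-4) + (-4)] = 0/8 = 0
  <chi_rho, chi_3> = (1/8)[1*(8)*conj(1) + 1*(0)*conj(1) + 2*(0)*conj(-1) + 2*(2)*conj(1) + 2*(2)*conj(-1)]
      = (1/8)[(8) + (0) + (0) + (4) + (-4)] = 8/8 = 1
  <chi_rho, chi_4> = (1/8)[1*(8)*conj(1) + 1*(0)*conj(1) + 2*(0)*conj(-1) + 2*(2)*conj(-1) + 2*(2)*conj(1)]
      = (1/8)[(8) + (0) + (0) + (-4) + (4)] = 8/8 = 1
  <chi_rho, chi_5> = (1/8)[1*(8)*conj(2) + 1*(0)*conj(-2) + 2*(0)*conj(0) + 2*(2)*conj(0) + 2*(2)*conj(0)]
      = (1/8)[(16) + (0) + (0) + (0) + (0)] = 16/8 = 2
Dimension check: dim(rho) = sum (mult * dim) = 2*1 + 0*1 + 1*1 + 1*1 + 2*2 = 8 = chi_rho(e) = 8.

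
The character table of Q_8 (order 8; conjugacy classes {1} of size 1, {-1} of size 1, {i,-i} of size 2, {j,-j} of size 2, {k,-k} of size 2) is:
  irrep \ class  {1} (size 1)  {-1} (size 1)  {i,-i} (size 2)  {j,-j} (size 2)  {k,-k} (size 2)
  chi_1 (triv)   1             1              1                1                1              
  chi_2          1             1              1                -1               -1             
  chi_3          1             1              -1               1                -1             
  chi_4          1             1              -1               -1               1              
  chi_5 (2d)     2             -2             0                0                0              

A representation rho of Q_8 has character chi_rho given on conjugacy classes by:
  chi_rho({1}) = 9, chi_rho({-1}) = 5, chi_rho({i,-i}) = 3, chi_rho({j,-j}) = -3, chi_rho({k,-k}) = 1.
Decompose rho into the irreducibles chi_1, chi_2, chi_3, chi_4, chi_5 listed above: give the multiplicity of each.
Multiplicities: chi_1: 2, chi_2: 3, chi_3: 0, chi_4: 2, chi_5: 1.

Use <chi_rho, chi> = (1/|G|) sum_C |C| * chi_rho(C) * conj(chi(C)) with |G| = 8 for each irreducible chi in the table:
  <chi_rho, chi_1> = (1/8)[1*(9)*conj(1) + 1*(5)*conj(1) + 2*(3)*conj(1) + 2*(-3)*conj(1) + 2*(1)*conj(1)]
      = (1/8)[(9) + (5) + (6) + (-6) + (2)] = 16/8 = 2
  <chi_rho, chi_2> = (1/8)[1*(9)*conj(1) + 1*(5)*conj(1) + 2*(3)*conj(1) + 2*(-3)*conj(-1) + 2*(1)*conj(-1)]
      = (1/8)[(9) + (5) + (6) + (6) + (-2)] = 24/8 = 3
  <chi_rho, chi_3> = (1/8)[1*(9)*conj(1) + 1*(5)*conj(1) + 2*(3)*conj(-1) + 2*(-3)*conj(1) + 2*(1)*conj(-1)]
      = (1/8)[(9) + (5) + (-6) + (-6) + (-2)] = 0/8 = 0
  <chi_rho, chi_4> = (1/8)[1*(9)*conj(1) + 1*(5)*conj(1) + 2*(3)*conj(-1) + 2*(-3)*conj(-1) + 2*(1)*conj(1)]
      = (1/8)[(9) + (5) + (-6) + (6) + (2)] = 16/8 = 2
  <chi_rho, chi_5> = (1/8)[1*(9)*conj(2) + 1*(5)*conj(-2) + 2*(3)*conj(0) + 2*(-3)*conj(0) + 2*(1)*conj(0)]
      = (1/8)[(18) + (-10) + (0) + (0) + (0)] = 8/8 = 1
Dimension check: dim(rho) = sum (mult * dim) = 2*1 + 3*1 + 0*1 + 2*1 + 1*2 = 9 = chi_rho(e) = 9.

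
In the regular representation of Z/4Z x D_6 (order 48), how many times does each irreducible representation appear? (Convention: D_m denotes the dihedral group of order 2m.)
Each irreducible V_i of dimension d_i appears with multiplicity d_i, i.e. rho_reg = (direct sum over all irreducibles V_i) d_i V_i. The irreducible dimensions for Z/4Z x D_6 are 1, 1, 1, 1, 1, 1, 1, 1, 1, 1, 1, 1, 1, 1, 1, 1, 2, 2, 2, 2, 2, 2, 2, 2: 16 irreducibles of dimension 1, each with multiplicity 1; 8 irreducibles of dimension 2, each with multiplicity 2. Total dimension 16*1*1 + 8*2*2 = 48 = |G|.

Details: General theorem: in the regular representation of a finite group G, each irreducible appears with multiplicity equal to its dimension. Check: dim(rho_reg) = sum d_i^2 = 1 + 1 + 1 + 1 + 1 + 1 + 1 + 1 + 1 + 1 + 1 + 1 + 1 + 1 + 1 + 1 + 4 + 4 + 4 + 4 + 4 + 4 + 4 + 4 = 48 = |G|.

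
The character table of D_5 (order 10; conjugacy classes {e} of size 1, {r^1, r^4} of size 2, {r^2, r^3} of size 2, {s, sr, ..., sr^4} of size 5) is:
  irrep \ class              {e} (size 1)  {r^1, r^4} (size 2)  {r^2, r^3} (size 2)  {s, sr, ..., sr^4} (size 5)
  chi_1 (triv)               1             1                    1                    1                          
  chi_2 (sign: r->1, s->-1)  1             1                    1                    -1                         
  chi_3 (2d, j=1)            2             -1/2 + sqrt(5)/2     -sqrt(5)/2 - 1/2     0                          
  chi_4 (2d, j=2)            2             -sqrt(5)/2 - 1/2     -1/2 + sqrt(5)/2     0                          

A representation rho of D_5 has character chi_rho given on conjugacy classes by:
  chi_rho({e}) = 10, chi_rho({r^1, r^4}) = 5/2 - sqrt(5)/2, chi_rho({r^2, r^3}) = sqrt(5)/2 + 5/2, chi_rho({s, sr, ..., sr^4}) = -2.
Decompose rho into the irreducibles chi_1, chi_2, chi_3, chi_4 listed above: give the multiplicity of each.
Multiplicities: chi_1: 1, chi_2: 3, chi_3: 1, chi_4: 2.

Reasoning: Use <chi_rho, chi> = (1/|G|) sum_C |C| * chi_rho(C) * conj(chi(C)) with |G| = 10 for each irreducible chi in the table:
  <chi_rho, chi_1> = (1/10)[1*(10)*conj(1) + 2*(5/2 - sqrt(5)/2)*conj(1) + 2*(sqrt(5)/2 + 5/2)*conj(1) + 5*(-2)*conj(1)]
      = (1/10)[(10) + (5 - sqrt(5)) + (sqrt(5) + 5) + (-10)] = 10/10 = 1
  <chi_rho, chi_2> = (1/10)[1*(10)*conj(1) + 2*(5/2 - sqrt(5)/2)*conj(1) + 2*(sqrt(5)/2 + 5/2)*conj(1) + 5*(-2)*conj(-1)]
      = (1/10)[(10) + (5 - sqrt(5)) + (sqrt(5) + 5) + (10)] = 30/10 = 3
  <chi_rho, chi_3> = (1/10)[1*(10)*conj(2) + 2*(5/2 - sqrt(5)/2)*conj(-1/2 + sqrt(5)/2) + 2*(sqrt(5)/2 + 5/2)*conj(-sqrt(5)/2 - 1/2) + 5*(-2)*conj(0)]
      = (1/10)[(20) + (-5 + 3*sqrt(5)) + (-3*sqrt(5) - 5) + (0)] = 10/10 = 1
  <chi_rho, chi_4> = (1/10)[1*(10)*conj(2) + 2*(5/2 - sqrt(5)/2)*conj(-sqrt(5)/2 - 1/2) + 2*(sqrt(5)/2 + 5/2)*conj(-1/2 + sqrt(5)/2) + 5*(-2)*conj(0)]
      = (1/10)[(20) + (-2*sqrt(5)) + (2*sqrt(5)) + (0)] = 20/10 = 2
Dimension check: dim(rho) = sum (mult * dim) = 1*1 + 3*1 + 1*2 + 2*2 = 10 = chi_rho(e) = 10.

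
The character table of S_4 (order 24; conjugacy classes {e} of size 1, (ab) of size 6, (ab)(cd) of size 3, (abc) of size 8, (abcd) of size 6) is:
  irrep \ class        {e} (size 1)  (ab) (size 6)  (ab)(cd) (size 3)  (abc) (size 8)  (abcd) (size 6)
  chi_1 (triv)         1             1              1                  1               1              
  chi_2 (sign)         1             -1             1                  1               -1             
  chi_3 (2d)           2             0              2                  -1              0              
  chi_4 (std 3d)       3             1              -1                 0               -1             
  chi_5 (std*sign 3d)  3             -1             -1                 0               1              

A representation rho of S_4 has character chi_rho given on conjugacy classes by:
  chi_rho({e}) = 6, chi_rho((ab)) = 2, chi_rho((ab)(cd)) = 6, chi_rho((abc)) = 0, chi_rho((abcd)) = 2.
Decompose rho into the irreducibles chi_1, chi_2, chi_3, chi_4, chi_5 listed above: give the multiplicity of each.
Multiplicities: chi_1: 2, chi_2: 0, chi_3: 2, chi_4: 0, chi_5: 0.

Solution. Use <chi_rho, chi> = (1/|G|) sum_C |C| * chi_rho(C) * conj(chi(C)) with |G| = 24 for each irreducible chi in the table:
  <chi_rho, chi_1> = (1/24)[1*(6)*conj(1) + 6*(2)*conj(1) + 3*(6)*conj(1) + 8*(0)*conj(1) + 6*(2)*conj(1)]
      = (1/24)[(6) + (12) + (18) + (0) + (12)] = 48/24 = 2
  <chi_rho, chi_2> = (1/24)[1*(6)*conj(1) + 6*(2)*conj(-1) + 3*(6)*conj(1) + 8*(0)*conj(1) + 6*(2)*conj(-1)]
      = (1/24)[(6) + (-12) + (18) + (0) + (-12)] = 0/24 = 0
  <chi_rho, chi_3> = (1/24)[1*(6)*conj(2) + 6*(2)*conj(0) + 3*(6)*conj(2) + 8*(0)*conj(-1) + 6*(2)*conj(0)]
      = (1/24)[(12) + (0) + (36) + (0) + (0)] = 48/24 = 2
  <chi_rho, chi_4> = (1/24)[1*(6)*conj(3) + 6*(2)*conj(1) + 3*(6)*conj(-1) + 8*(0)*conj(0) + 6*(2)*conj(-1)]
      = (1/24)[(18) + (12) + (-18) + (0) + (-12)] = 0/24 = 0
  <chi_rho, chi_5> = (1/24)[1*(6)*conj(3) + 6*(2)*conj(-1) + 3*(6)*conj(-1) + 8*(0)*conj(0) + 6*(2)*conj(1)]
      = (1/24)[(18) + (-12) + (-18) + (0) + (12)] = 0/24 = 0
Dimension check: dim(rho) = sum (mult * dim) = 2*1 + 0*1 + 2*2 + 0*3 + 0*3 = 6 = chi_rho(e) = 6.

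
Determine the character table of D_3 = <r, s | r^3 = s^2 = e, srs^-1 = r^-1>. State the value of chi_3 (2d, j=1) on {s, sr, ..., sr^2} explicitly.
Conjugacy classes: {e} of size 1, {r^1, r^2} of size 2, {s, sr, ..., sr^2} of size 3.
Character table:
  irrep \ class              {e} (size 1)  {r^1, r^2} (size 2)  {s, sr, ..., sr^2} (size 3)
  chi_1 (triv)               1             1                    1                          
  chi_2 (sign: r->1, s->-1)  1             1                    -1                         
  chi_3 (2d, j=1)            2             -1                   0                          

Spot check: chi_3 (2d, j=1) on {s, sr, ..., sr^2} = 0.

Why: D_3 has order 2*3 = 6 with 3 conjugacy classes, hence 3 irreducibles. Sum of squared dims 1 + 1 + 4 = 6 = |G|. Linear characters come from the abelianisation; the 2-dimensional irreps have character r^k -> 2*cos(2*pi*j*k/3), reflections -> 0.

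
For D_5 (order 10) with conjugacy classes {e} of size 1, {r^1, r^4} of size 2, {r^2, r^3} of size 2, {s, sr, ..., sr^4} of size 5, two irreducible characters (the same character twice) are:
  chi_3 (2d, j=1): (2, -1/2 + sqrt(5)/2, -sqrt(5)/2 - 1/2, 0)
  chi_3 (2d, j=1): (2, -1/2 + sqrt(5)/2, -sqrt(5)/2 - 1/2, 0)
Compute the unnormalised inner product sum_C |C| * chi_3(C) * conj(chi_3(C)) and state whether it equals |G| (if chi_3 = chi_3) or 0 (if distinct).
Sum = 10 = |G| = 10; so <chi_3, chi_3> = 1 (norm-1 confirms irreducibility).

Justification: Compute term by term over conjugacy classes (|C| * chi_3(C) * conj(chi_3(C))):
  1*(2)*conj(2) + 2*(-1/2 + sqrt(5)/2)*conj(-1/2 + sqrt(5)/2) + 2*(-sqrt(5)/2 - 1/2)*conj(-sqrt(5)/2 - 1/2) + 5*(0)*conj(0)
  = (4) + (3 - sqrt(5)) + (sqrt(5) + 3) + (0)
  = 10.
Dividing by |G| = 10 gives 10/10 = 1, matching the row-orthogonality relation <chi_3, chi_3> = [chi_3 = chi_3].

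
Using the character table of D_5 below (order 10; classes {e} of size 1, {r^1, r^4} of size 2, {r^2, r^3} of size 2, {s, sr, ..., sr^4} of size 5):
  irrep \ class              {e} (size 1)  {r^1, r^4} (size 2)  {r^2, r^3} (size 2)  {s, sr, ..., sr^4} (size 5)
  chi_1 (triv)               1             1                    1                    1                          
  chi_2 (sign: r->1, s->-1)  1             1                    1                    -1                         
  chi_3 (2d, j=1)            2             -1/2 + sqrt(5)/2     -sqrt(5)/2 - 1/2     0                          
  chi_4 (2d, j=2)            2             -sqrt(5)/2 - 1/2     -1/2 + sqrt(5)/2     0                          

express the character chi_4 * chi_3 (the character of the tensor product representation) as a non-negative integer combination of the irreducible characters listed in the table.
chi_4 tensor chi_3 = chi_3 + chi_4 (all other irreducibles have multiplicity 0).

Working: The character of a tensor product is the pointwise product (chi_4 * chi_3)(C) = chi_4(C) * chi_3(C):
  {e}: (2)*(2), {r^1, r^4}: (-sqrt(5)/2 - 1/2)*(-1/2 + sqrt(5)/2), {r^2, r^3}: (-1/2 + sqrt(5)/2)*(-sqrt(5)/2 - 1/2), {s, sr, ..., sr^4}: (0)*(0)
so (chi_4 * chi_3) takes values
  {e} -> 4, {r^1, r^4} -> -1, {r^2, r^3} -> -1, {s, sr, ..., sr^4} -> 0.
Now take the inner product of this character with each irreducible chi from the table, <chi_4*chi_3, chi> = (1/10) sum_C |C| (chi_4*chi_3)(C) conj(chi(C)):
  <chi_4*chi_3, chi_1> = (1/10)[1*(4)*conj(1) + 2*(-1)*conj(1) + 2*(-1)*conj(1) + 5*(0)*conj(1)]
      = (1/10)[(4) + (-2) + (-2) + (0)] = 0/10 = 0
  <chi_4*chi_3, chi_2> = (1/10)[1*(4)*conj(1) + 2*(-1)*conj(1) + 2*(-1)*conj(1) + 5*(0)*conj(-1)]
      = (1/10)[(4) + (-2) + (-2) + (0)] = 0/10 = 0
  <chi_4*chi_3, chi_3> = (1/10)[1*(4)*conj(2) + 2*(-1)*conj(-1/2 + sqrt(5)/2) + 2*(-1)*conj(-sqrt(5)/2 - 1/2) + 5*(0)*conj(0)]
      = (1/10)[(8) + (1 - sqrt(5)) + (1 + sqrt(5)) + (0)] = 10/10 = 1
  <chi_4*chi_3, chi_4> = (1/10)[1*(4)*conj(2) + 2*(-1)*conj(-sqrt(5)/2 - 1/2) + 2*(-1)*conj(-1/2 + sqrt(5)/2) + 5*(0)*conj(0)]
      = (1/10)[(8) + (1 + sqrt(5)) + (1 - sqrt(5)) + (0)] = 10/10 = 1
Hence the multiplicities are chi_3: 1, chi_4: 1. Dimension check: dim(chi_4)*dim(chi_3) = 2*2 = 4 and sum (mult * dim) = 1*2 + 1*2 = 4.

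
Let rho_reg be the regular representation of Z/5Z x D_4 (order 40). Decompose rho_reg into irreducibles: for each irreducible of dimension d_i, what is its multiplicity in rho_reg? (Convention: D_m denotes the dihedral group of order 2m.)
Each irreducible V_i of dimension d_i appears with multiplicity d_i, i.e. rho_reg = (direct sum over all irreducibles V_i) d_i V_i. The irreducible dimensions for Z/5Z x D_4 are 1, 1, 1, 1, 1, 1, 1, 1, 1, 1, 1, 1, 1, 1, 1, 1, 1, 1, 1, 1, 2, 2, 2, 2, 2: 20 irreducibles of dimension 1, each with multiplicity 1; 5 irreducibles of dimension 2, each with multiplicity 2. Total dimension 20*1*1 + 5*2*2 = 40 = |G|.

Working: General theorem: in the regular representation of a finite group G, each irreducible appears with multiplicity equal to its dimension. Check: dim(rho_reg) = sum d_i^2 = 1 + 1 + 1 + 1 + 1 + 1 + 1 + 1 + 1 + 1 + 1 + 1 + 1 + 1 + 1 + 1 + 1 + 1 + 1 + 1 + 4 + 4 + 4 + 4 + 4 = 40 = |G|.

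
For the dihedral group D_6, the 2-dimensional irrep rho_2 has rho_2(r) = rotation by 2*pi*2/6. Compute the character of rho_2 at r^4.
chi_{rho_2}(r^4) = 2*cos(2*pi*2*4/6) = -1

Derivation: rho_2(r^4) is rotation by angle 2*pi*2*4/6, whose trace is 2*cos(2*pi*2*4/6) = -1.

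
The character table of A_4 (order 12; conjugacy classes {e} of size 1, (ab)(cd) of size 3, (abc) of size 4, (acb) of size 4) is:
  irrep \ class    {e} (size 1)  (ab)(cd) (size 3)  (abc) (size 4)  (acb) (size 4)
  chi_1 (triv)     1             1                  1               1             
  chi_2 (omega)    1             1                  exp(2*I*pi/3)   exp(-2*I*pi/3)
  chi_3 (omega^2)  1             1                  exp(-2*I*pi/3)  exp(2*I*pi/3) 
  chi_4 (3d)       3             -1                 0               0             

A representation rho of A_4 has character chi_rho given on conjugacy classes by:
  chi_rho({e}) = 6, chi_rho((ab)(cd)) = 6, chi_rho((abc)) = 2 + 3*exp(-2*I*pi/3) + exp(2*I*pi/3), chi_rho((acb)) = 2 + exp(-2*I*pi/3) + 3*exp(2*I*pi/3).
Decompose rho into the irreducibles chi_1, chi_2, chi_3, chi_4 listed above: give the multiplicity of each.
Multiplicities: chi_1: 2, chi_2: 1, chi_3: 3, chi_4: 0.

Argument: Use <chi_rho, chi> = (1/|G|) sum_C |C| * chi_rho(C) * conj(chi(C)) with |G| = 12 for each irreducible chi in the table:
  <chi_rho, chi_1> = (1/12)[1*(6)*conj(1) + 3*(6)*conj(1) + 4*(2 + 3*exp(-2*I*pi/3) + exp(2*I*pi/3))*conj(1) + 4*(2 + exp(-2*I*pi/3) + 3*exp(2*I*pi/3))*conj(1)]
      = (1/12)[(6) + (18) + (8 + 12*exp(-2*I*pi/3) + 4*exp(2*I*pi/3)) + (8 + 4*exp(-2*I*pi/3) + 12*exp(2*I*pi/3))] = 24/12 = 2
  <chi_rho, chi_2> = (1/12)[1*(6)*conj(1) + 3*(6)*conj(1) + 4*(2 + 3*exp(-2*I*pi/3) + exp(2*I*pi/3))*conj(exp(2*I*pi/3)) + 4*(2 + exp(-2*I*pi/3) + 3*exp(2*I*pi/3))*conj(exp(-2*I*pi/3))]
      = (1/12)[(6) + (18) + (4 + 8*exp(-2*I*pi/3) + 12*exp(2*I*pi/3)) + (4 + 12*exp(-2*I*pi/3) + 8*exp(2*I*pi/3))] = 12/12 = 1
  <chi_rho, chi_3> = (1/12)[1*(6)*conj(1) + 3*(6)*conj(1) + 4*(2 + 3*exp(-2*I*pi/3) + exp(2*I*pi/3))*conj(exp(-2*I*pi/3)) + 4*(2 + exp(-2*I*pi/3) + 3*exp(2*I*pi/3))*conj(exp(2*I*pi/3))]
      = (1/12)[(6) + (18) + (12 + 4*exp(-2*I*pi/3) + 8*exp(2*I*pi/3)) + (12 + 8*exp(-2*I*pi/3) + 4*exp(2*I*pi/3))] = 36/12 = 3
  <chi_rho, chi_4> = (1/12)[1*(6)*conj(3) + 3*(6)*conj(-1) + 4*(2 + 3*exp(-2*I*pi/3) + exp(2*I*pi/3))*conj(0) + 4*(2 + exp(-2*I*pi/3) + 3*exp(2*I*pi/3))*conj(0)]
      = (1/12)[(18) + (-18) + (0) + (0)] = 0/12 = 0
(Exp terms are combined using exp(i*s)*conj(exp(i*t)) = exp(i*(s-t)), and sums of them are collapsed using the identity that for every m > 1 the m distinct m-th roots of unity sum to 0, e.g. 1 + exp(2*I*pi/3) + exp(-2*I*pi/3) = 0.)
Dimension check: dim(rho) = sum (mult * dim) = 2*1 + 1*1 + 3*1 + 0*3 = 6 = chi_rho(e) = 6.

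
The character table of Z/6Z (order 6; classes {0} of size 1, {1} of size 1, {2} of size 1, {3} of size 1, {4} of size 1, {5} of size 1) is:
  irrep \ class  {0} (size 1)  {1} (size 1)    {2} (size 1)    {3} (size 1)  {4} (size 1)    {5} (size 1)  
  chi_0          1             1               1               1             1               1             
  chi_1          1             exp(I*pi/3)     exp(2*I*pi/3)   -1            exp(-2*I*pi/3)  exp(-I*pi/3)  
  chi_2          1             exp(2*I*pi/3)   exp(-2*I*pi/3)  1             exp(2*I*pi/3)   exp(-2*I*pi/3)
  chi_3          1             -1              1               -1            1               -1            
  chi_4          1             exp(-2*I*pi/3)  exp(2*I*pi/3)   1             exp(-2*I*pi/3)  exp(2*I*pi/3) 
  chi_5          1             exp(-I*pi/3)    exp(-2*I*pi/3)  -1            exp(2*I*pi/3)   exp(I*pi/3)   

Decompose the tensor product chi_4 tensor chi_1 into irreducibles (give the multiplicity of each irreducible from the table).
chi_4 tensor chi_1 = chi_5 (all other irreducibles have multiplicity 0).

Solution. The character of a tensor product is the pointwise product (chi_4 * chi_1)(C) = chi_4(C) * chi_1(C):
  {0}: (1)*(1), {1}: (exp(-2*I*pi/3))*(exp(I*pi/3)), {2}: (exp(2*I*pi/3))*(exp(2*I*pi/3)), {3}: (1)*(-1), {4}: (exp(-2*I*pi/3))*(exp(-2*I*pi/3)), {5}: (exp(2*I*pi/3))*(exp(-I*pi/3))
so (chi_4 * chi_1) takes values
  {0} -> 1, {1} -> exp(-I*pi/3), {2} -> exp(-2*I*pi/3), {3} -> -1, {4} -> exp(2*I*pi/3), {5} -> exp(I*pi/3).
Now take the inner product of this character with each irreducible chi from the table, <chi_4*chi_1, chi> = (1/6) sum_C |C| (chi_4*chi_1)(C) conj(chi(C)):
  <chi_4*chi_1, chi_0> = (1/6)[1*(1)*conj(1) + 1*(exp(-I*pi/3))*conj(1) + 1*(exp(-2*I*pi/3))*conj(1) + 1*(-1)*conj(1) + 1*(exp(2*I*pi/3))*conj(1) + 1*(exp(I*pi/3))*conj(1)]
      = (1/6)[(1) + (exp(-I*pi/3)) + (exp(-2*I*pi/3)) + (-1) + (exp(2*I*pi/3)) + (exp(I*pi/3))] = 0/6 = 0
  <chi_4*chi_1, chi_1> = (1/6)[1*(1)*conj(1) + 1*(exp(-I*pi/3))*conj(exp(I*pi/3)) + 1*(exp(-2*I*pi/3))*conj(exp(2*I*pi/3)) + 1*(-1)*conj(-1) + 1*(exp(2*I*pi/3))*conj(exp(-2*I*pi/3)) + 1*(exp(I*pi/3))*conj(exp(-I*pi/3))]
      = (1/6)[(1) + (exp(-2*I*pi/3)) + (exp(2*I*pi/3)) + (1) + (exp(-2*I*pi/3)) + (exp(2*I*pi/3))] = 0/6 = 0
  <chi_4*chi_1, chi_2> = (1/6)[1*(1)*conj(1) + 1*(exp(-I*pi/3))*conj(exp(2*I*pi/3)) + 1*(exp(-2*I*pi/3))*conj(exp(-2*I*pi/3)) + 1*(-1)*conj(1) + 1*(exp(2*I*pi/3))*conj(exp(2*I*pi/3)) + 1*(exp(I*pi/3))*conj(exp(-2*I*pi/3))]
      = (1/6)[(1) + (-1) + (1) + (-1) + (1) + (-1)] = 0/6 = 0
  <chi_4*chi_1, chi_3> = (1/6)[1*(1)*conj(1) + 1*(exp(-I*pi/3))*conj(-1) + 1*(exp(-2*I*pi/3))*conj(1) + 1*(-1)*conj(-1) + 1*(exp(2*I*pi/3))*conj(1) + 1*(exp(I*pi/3))*conj(-1)]
      = (1/6)[(1) + (-exp(-I*pi/3)) + (exp(-2*I*pi/3)) + (1) + (exp(2*I*pi/3)) + (-exp(I*pi/3))] = 0/6 = 0
  <chi_4*chi_1, chi_4> = (1/6)[1*(1)*conj(1) + 1*(exp(-I*pi/3))*conj(exp(-2*I*pi/3)) + 1*(exp(-2*I*pi/3))*conj(exp(2*I*pi/3)) + 1*(-1)*conj(1) + 1*(exp(2*I*pi/3))*conj(exp(-2*I*pi/3)) + 1*(exp(I*pi/3))*conj(exp(2*I*pi/3))]
      = (1/6)[(1) + (exp(I*pi/3)) + (exp(2*I*pi/3)) + (-1) + (exp(-2*I*pi/3)) + (exp(-I*pi/3))] = 0/6 = 0
  <chi_4*chi_1, chi_5> = (1/6)[1*(1)*conj(1) + 1*(exp(-I*pi/3))*conj(exp(-I*pi/3)) + 1*(exp(-2*I*pi/3))*conj(exp(-2*I*pi/3)) + 1*(-1)*conj(-1) + 1*(exp(2*I*pi/3))*conj(exp(2*I*pi/3)) + 1*(exp(I*pi/3))*conj(exp(I*pi/3))]
      = (1/6)[(1) + (1) + (1) + (1) + (1) + (1)] = 6/6 = 1
(Exp terms are combined using exp(i*s)*conj(exp(i*t)) = exp(i*(s-t)), and sums of them are collapsed using the identity that for every m > 1 the m distinct m-th roots of unity sum to 0, e.g. 1 + exp(2*I*pi/3) + exp(-2*I*pi/3) = 0.)
Hence the multiplicities are chi_5: 1. Dimension check: dim(chi_4)*dim(chi_1) = 1*1 = 1 and sum (mult * dim) = 1*1 = 1.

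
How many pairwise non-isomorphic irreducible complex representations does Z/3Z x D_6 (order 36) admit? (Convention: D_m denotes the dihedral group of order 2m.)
18

Explanation: The number of irreducible complex representations of a finite group equals its number of conjugacy classes. For a direct product, #classes(G x H) = #classes(G) * #classes(H). Z/3Z has 3 classes (abelian), D_6 has 6 classes, so 3 * 6 = 18, so Z/3Z x D_6 (order 36) has exactly 18 irreducible complex representations.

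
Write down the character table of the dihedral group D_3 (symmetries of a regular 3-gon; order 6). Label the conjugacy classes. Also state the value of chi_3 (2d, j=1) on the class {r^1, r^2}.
Conjugacy classes: {e} of size 1, {r^1, r^2} of size 2, {s, sr, ..., sr^2} of size 3.
Character table:
  irrep \ class              {e} (size 1)  {r^1, r^2} (size 2)  {s, sr, ..., sr^2} (size 3)
  chi_1 (triv)               1             1                    1                          
  chi_2 (sign: r->1, s->-1)  1             1                    -1                         
  chi_3 (2d, j=1)            2             -1                   0                          

Spot check: chi_3 (2d, j=1) on {r^1, r^2} = -1.

Argument: D_3 has order 2*3 = 6 with 3 conjugacy classes, hence 3 irreducibles. Sum of squared dims 1 + 1 + 4 = 6 = |G|. Linear characters come from the abelianisation; the 2-dimensional irreps have character r^k -> 2*cos(2*pi*j*k/3), reflections -> 0.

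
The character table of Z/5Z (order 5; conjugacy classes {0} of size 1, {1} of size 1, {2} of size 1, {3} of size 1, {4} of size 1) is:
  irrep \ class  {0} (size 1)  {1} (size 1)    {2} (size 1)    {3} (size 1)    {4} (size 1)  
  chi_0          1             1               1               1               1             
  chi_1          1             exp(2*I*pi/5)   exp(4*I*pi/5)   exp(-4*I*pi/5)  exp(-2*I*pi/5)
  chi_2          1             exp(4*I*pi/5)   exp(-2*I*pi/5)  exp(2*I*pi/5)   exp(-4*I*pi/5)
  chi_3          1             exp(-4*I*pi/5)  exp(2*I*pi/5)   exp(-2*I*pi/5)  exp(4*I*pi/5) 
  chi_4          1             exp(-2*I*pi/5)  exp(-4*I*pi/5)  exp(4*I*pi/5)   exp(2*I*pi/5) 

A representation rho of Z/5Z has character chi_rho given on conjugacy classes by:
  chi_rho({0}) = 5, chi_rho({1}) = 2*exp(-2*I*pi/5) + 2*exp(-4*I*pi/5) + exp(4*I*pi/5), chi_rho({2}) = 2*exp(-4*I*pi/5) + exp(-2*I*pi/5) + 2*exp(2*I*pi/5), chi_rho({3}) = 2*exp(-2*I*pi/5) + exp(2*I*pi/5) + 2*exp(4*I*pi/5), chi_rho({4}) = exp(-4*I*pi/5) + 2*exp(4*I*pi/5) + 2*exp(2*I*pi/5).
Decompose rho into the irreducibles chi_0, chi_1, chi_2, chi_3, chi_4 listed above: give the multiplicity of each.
Multiplicities: chi_0: 0, chi_1: 0, chi_2: 1, chi_3: 2, chi_4: 2.

Working: Use <chi_rho, chi> = (1/|G|) sum_C |C| * chi_rho(C) * conj(chi(C)) with |G| = 5 for each irreducible chi in the table:
  <chi_rho, chi_0> = (1/5)[1*(5)*conj(1) + 1*(2*exp(-2*I*pi/5) + 2*exp(-4*I*pi/5) + exp(4*I*pi/5))*conj(1) + 1*(2*exp(-4*I*pi/5) + exp(-2*I*pi/5) + 2*exp(2*I*pi/5))*conj(1) + 1*(2*exp(-2*I*pi/5) + exp(2*I*pi/5) + 2*exp(4*I*pi/5))*conj(1) + 1*(exp(-4*I*pi/5) + 2*exp(4*I*pi/5) + 2*exp(2*I*pi/5))*conj(1)]
      = (1/5)[(5) + (2*exp(-2*I*pi/5) + 2*exp(-4*I*pi/5) + exp(4*I*pi/5)) + (2*exp(-4*I*pi/5) + exp(-2*I*pi/5) + 2*exp(2*I*pi/5)) + (2*exp(-2*I*pi/5) + exp(2*I*pi/5) + 2*exp(4*I*pi/5)) + (exp(-4*I*pi/5) + 2*exp(4*I*pi/5) + 2*exp(2*I*pi/5))] = 0/5 = 0
  <chi_rho, chi_1> = (1/5)[1*(5)*conj(1) + 1*(2*exp(-2*I*pi/5) + 2*exp(-4*I*pi/5) + exp(4*I*pi/5))*conj(exp(2*I*pi/5)) + 1*(2*exp(-4*I*pi/5) + exp(-2*I*pi/5) + 2*exp(2*I*pi/5))*conj(exp(4*I*pi/5)) + 1*(2*exp(-2*I*pi/5) + exp(2*I*pi/5) + 2*exp(4*I*pi/5))*conj(exp(-4*I*pi/5)) + 1*(exp(-4*I*pi/5) + 2*exp(4*I*pi/5) + 2*exp(2*I*pi/5))*conj(exp(-2*I*pi/5))]
      = (1/5)[(5) + (2*exp(-4*I*pi/5) + exp(2*I*pi/5) + 2*exp(4*I*pi/5)) + (2*exp(-2*I*pi/5) + exp(4*I*pi/5) + 2*exp(2*I*pi/5)) + (2*exp(-2*I*pi/5) + exp(-4*I*pi/5) + 2*exp(2*I*pi/5)) + (2*exp(-4*I*pi/5) + exp(-2*I*pi/5) + 2*exp(4*I*pi/5))] = 0/5 = 0
  <chi_rho, chi_2> = (1/5)[1*(5)*conj(1) + 1*(2*exp(-2*I*pi/5) + 2*exp(-4*I*pi/5) + exp(4*I*pi/5))*conj(exp(4*I*pi/5)) + 1*(2*exp(-4*I*pi/5) + exp(-2*I*pi/5) + 2*exp(2*I*pi/5))*conj(exp(-2*I*pi/5)) + 1*(2*exp(-2*I*pi/5) + exp(2*I*pi/5) + 2*exp(4*I*pi/5))*conj(exp(2*I*pi/5)) + 1*(exp(-4*I*pi/5) + 2*exp(4*I*pi/5) + 2*exp(2*I*pi/5))*conj(exp(-4*I*pi/5))]
      = (1/5)[(5) + (1 + 2*exp(4*I*pi/5) + 2*exp(2*I*pi/5)) + (1 + 2*exp(-2*I*pi/5) + 2*exp(4*I*pi/5)) + (1 + 2*exp(-4*I*pi/5) + 2*exp(2*I*pi/5)) + (1 + 2*exp(-2*I*pi/5) + 2*exp(-4*I*pi/5))] = 5/5 = 1
  <chi_rho, chi_3> = (1/5)[1*(5)*conj(1) + 1*(2*exp(-2*I*pi/5) + 2*exp(-4*I*pi/5) + exp(4*I*pi/5))*conj(exp(-4*I*pi/5)) + 1*(2*exp(-4*I*pi/5) + exp(-2*I*pi/5) + 2*exp(2*I*pi/5))*conj(exp(2*I*pi/5)) + 1*(2*exp(-2*I*pi/5) + exp(2*I*pi/5) + 2*exp(4*I*pi/5))*conj(exp(-2*I*pi/5)) + 1*(exp(-4*I*pi/5) + 2*exp(4*I*pi/5) + 2*exp(2*I*pi/5))*conj(exp(4*I*pi/5))]
      = (1/5)[(5) + (2 + exp(-2*I*pi/5) + 2*exp(2*I*pi/5)) + (2 + exp(-4*I*pi/5) + 2*exp(4*I*pi/5)) + (2 + 2*exp(-4*I*pi/5) + exp(4*I*pi/5)) + (2 + 2*exp(-2*I*pi/5) + exp(2*I*pi/5))] = 10/5 = 2
  <chi_rho, chi_4> = (1/5)[1*(5)*conj(1) + 1*(2*exp(-2*I*pi/5) + 2*exp(-4*I*pi/5) + exp(4*I*pi/5))*conj(exp(-2*I*pi/5)) + 1*(2*exp(-4*I*pi/5) + exp(-2*I*pi/5) + 2*exp(2*I*pi/5))*conj(exp(-4*I*pi/5)) + 1*(2*exp(-2*I*pi/5) + exp(2*I*pi/5) + 2*exp(4*I*pi/5))*conj(exp(4*I*pi/5)) + 1*(exp(-4*I*pi/5) + 2*exp(4*I*pi/5) + 2*exp(2*I*pi/5))*conj(exp(2*I*pi/5))]
      = (1/5)[(5) + (2 + 2*exp(-2*I*pi/5) + exp(-4*I*pi/5)) + (2 + 2*exp(-4*I*pi/5) + exp(2*I*pi/5)) + (2 + exp(-2*I*pi/5) + 2*exp(4*I*pi/5)) + (2 + exp(4*I*pi/5) + 2*exp(2*I*pi/5))] = 10/5 = 2
(Exp terms are combined using exp(i*s)*conj(exp(i*t)) = exp(i*(s-t)), and sums of them are collapsed using the identity that for every m > 1 the m distinct m-th roots of unity sum to 0, e.g. 1 + exp(2*I*pi/3) + exp(-2*I*pi/3) = 0.)
Dimension check: dim(rho) = sum (mult * dim) = 0*1 + 0*1 + 1*1 + 2*1 + 2*1 = 5 = chi_rho(e) = 5.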